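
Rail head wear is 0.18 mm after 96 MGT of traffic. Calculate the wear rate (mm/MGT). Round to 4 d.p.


Wear rate = total wear / cumulative tonnage
Rate = 0.18 / 96
Rate = 0.0019 mm/MGT

0.0019


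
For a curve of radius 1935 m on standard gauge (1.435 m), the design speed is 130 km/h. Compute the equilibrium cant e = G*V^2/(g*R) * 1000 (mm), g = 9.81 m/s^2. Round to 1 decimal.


Convert speed: V = 130 / 3.6 = 36.1111 m/s
Apply formula: e = 1.435 * 36.1111^2 / (9.81 * 1935)
e = 1.435 * 1304.0123 / 18982.35
e = 0.098579 m = 98.6 mm

98.6


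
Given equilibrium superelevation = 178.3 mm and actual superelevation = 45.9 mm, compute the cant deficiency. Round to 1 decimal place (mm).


Cant deficiency = equilibrium cant - actual cant
CD = 178.3 - 45.9
CD = 132.4 mm

132.4


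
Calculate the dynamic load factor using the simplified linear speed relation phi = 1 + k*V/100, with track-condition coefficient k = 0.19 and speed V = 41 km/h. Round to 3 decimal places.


phi = 1 + k * V / 100
phi = 1 + 0.19 * 41 / 100
phi = 1 + 0.0779
phi = 1.078

1.078


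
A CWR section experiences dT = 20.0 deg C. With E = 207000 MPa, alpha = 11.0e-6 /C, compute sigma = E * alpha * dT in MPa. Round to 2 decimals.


sigma = E * alpha * dT
sigma = 207000 * 11.0e-6 * 20.0
sigma = 2.277 * 20.0
sigma = 45.54 MPa

45.54


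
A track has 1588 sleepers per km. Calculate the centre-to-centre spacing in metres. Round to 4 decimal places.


Spacing = 1000 m / number of sleepers
Spacing = 1000 / 1588
Spacing = 0.6297 m

0.6297


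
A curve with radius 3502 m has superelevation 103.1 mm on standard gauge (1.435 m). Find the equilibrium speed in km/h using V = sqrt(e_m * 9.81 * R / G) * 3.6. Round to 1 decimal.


Convert cant: e = 103.1 mm = 0.1031 m
V_ms = sqrt(0.1031 * 9.81 * 3502 / 1.435)
V_ms = sqrt(2468.26573) = 49.6816 m/s
V = 49.6816 * 3.6 = 178.9 km/h

178.9


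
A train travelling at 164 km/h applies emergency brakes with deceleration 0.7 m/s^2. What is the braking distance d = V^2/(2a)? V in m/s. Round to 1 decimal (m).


Convert speed: V = 164 / 3.6 = 45.5556 m/s
V^2 = 2075.3086
d = 2075.3086 / (2 * 0.7)
d = 2075.3086 / 1.4
d = 1482.4 m

1482.4


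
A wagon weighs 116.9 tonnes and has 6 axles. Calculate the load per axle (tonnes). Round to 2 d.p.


Load per axle = total weight / number of axles
Load = 116.9 / 6
Load = 19.48 tonnes

19.48


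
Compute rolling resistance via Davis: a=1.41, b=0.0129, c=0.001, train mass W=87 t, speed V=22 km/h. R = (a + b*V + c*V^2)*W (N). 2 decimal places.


b*V = 0.0129 * 22 = 0.2838
c*V^2 = 0.001 * 484 = 0.484
R_per_t = 1.41 + 0.2838 + 0.484 = 2.1778 N/t
R_total = 2.1778 * 87 = 189.47 N

189.47


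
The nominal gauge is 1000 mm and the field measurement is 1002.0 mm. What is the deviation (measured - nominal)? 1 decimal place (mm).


Deviation = measured - nominal
Deviation = 1002.0 - 1000
Deviation = 2.0 mm

2.0


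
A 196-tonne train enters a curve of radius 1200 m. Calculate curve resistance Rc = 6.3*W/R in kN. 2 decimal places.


Rc = 6.3 * W / R
Rc = 6.3 * 196 / 1200
Rc = 1234.8 / 1200
Rc = 1.03 kN

1.03


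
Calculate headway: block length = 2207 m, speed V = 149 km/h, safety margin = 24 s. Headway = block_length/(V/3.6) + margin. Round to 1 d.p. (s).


V = 149 / 3.6 = 41.3889 m/s
Block traversal time = 2207 / 41.3889 = 53.3235 s
Headway = 53.3235 + 24
Headway = 77.3 s

77.3


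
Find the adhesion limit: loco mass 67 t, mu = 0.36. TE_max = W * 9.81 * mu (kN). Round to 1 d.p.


TE_max = W * g * mu
TE_max = 67 * 9.81 * 0.36
TE_max = 657.27 * 0.36
TE_max = 236.6 kN

236.6


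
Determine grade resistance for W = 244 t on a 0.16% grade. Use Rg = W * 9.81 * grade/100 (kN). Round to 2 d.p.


Rg = W * 9.81 * grade / 100
Rg = 244 * 9.81 * 0.16 / 100
Rg = 2393.64 * 0.0016
Rg = 3.83 kN

3.83


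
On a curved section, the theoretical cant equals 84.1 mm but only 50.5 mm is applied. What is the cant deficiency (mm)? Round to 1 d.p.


Cant deficiency = equilibrium cant - actual cant
CD = 84.1 - 50.5
CD = 33.6 mm

33.6


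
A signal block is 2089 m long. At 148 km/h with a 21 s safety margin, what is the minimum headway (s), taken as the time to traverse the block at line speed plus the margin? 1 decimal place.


V = 148 / 3.6 = 41.1111 m/s
Block traversal time = 2089 / 41.1111 = 50.8135 s
Headway = 50.8135 + 21
Headway = 71.8 s

71.8


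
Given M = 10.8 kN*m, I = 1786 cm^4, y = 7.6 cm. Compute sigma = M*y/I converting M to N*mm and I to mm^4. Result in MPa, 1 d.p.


Convert units:
M = 10.8 kN*m = 10800000 N*mm
y = 7.6 cm = 76 mm
I = 1786 cm^4 = 17860000 mm^4
sigma = 10800000 * 76 / 17860000
sigma = 46.0 MPa

46.0


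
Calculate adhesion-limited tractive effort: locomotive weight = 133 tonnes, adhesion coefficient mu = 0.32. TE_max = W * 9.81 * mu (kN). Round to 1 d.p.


TE_max = W * g * mu
TE_max = 133 * 9.81 * 0.32
TE_max = 1304.73 * 0.32
TE_max = 417.5 kN

417.5


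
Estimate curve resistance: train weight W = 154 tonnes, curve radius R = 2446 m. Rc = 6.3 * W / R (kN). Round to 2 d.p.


Rc = 6.3 * W / R
Rc = 6.3 * 154 / 2446
Rc = 970.2 / 2446
Rc = 0.40 kN

0.40


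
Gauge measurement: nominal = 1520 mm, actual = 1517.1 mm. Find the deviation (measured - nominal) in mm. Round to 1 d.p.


Deviation = measured - nominal
Deviation = 1517.1 - 1520
Deviation = -2.9 mm

-2.9


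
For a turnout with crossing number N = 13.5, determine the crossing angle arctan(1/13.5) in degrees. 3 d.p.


1/N = 1/13.5 = 0.074074
angle = arctan(0.074074) = 0.073939 rad
angle = 0.073939 * 180/pi = 4.236 degrees

4.236


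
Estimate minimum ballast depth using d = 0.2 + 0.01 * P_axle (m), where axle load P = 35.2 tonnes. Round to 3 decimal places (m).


d = 0.2 + 0.01 * 35.2
d = 0.2 + 0.352
d = 0.552 m

0.552


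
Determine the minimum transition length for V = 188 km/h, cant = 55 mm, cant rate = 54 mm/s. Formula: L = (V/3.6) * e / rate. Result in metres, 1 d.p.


Convert speed: V = 188 / 3.6 = 52.2222 m/s
L = 52.2222 * 55 / 54
L = 2872.2222 / 54
L = 53.2 m

53.2


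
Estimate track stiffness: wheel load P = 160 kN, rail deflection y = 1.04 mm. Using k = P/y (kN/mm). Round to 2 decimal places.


Track stiffness k = P / y
k = 160 / 1.04
k = 153.85 kN/mm

153.85


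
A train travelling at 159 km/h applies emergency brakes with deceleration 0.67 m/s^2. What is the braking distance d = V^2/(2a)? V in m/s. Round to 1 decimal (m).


Convert speed: V = 159 / 3.6 = 44.1667 m/s
V^2 = 1950.6944
d = 1950.6944 / (2 * 0.67)
d = 1950.6944 / 1.34
d = 1455.7 m

1455.7


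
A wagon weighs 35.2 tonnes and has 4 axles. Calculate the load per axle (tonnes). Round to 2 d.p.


Load per axle = total weight / number of axles
Load = 35.2 / 4
Load = 8.80 tonnes

8.80


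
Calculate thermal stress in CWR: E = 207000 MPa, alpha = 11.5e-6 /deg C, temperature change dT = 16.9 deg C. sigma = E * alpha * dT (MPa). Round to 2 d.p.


sigma = E * alpha * dT
sigma = 207000 * 11.5e-6 * 16.9
sigma = 2.3805 * 16.9
sigma = 40.23 MPa

40.23


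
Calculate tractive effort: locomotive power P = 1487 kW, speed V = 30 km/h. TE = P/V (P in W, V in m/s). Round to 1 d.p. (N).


Convert: P = 1487 kW = 1487000 W
V = 30 / 3.6 = 8.3333 m/s
TE = 1487000 / 8.3333
TE = 178440.0 N

178440.0


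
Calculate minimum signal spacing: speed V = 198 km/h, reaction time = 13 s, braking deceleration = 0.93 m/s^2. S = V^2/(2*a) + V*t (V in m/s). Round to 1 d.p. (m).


V = 198 / 3.6 = 55.0 m/s
Braking distance = 55.0^2 / (2*0.93) = 1626.3441 m
Sighting distance = 55.0 * 13 = 715.0 m
S = 1626.3441 + 715.0 = 2341.3 m

2341.3


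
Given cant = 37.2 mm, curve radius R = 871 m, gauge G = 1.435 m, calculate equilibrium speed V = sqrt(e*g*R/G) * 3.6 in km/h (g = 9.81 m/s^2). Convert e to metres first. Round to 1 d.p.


Convert cant: e = 37.2 mm = 0.0372 m
V_ms = sqrt(0.0372 * 9.81 * 871 / 1.435)
V_ms = sqrt(221.50228) = 14.883 m/s
V = 14.883 * 3.6 = 53.6 km/h

53.6


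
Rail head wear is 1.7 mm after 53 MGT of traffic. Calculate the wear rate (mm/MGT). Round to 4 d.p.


Wear rate = total wear / cumulative tonnage
Rate = 1.7 / 53
Rate = 0.0321 mm/MGT

0.0321


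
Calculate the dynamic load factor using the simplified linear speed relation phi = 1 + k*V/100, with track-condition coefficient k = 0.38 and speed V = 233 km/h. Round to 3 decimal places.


phi = 1 + k * V / 100
phi = 1 + 0.38 * 233 / 100
phi = 1 + 0.8854
phi = 1.885

1.885


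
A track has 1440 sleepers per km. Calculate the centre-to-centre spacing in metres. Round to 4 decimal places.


Spacing = 1000 m / number of sleepers
Spacing = 1000 / 1440
Spacing = 0.6944 m

0.6944


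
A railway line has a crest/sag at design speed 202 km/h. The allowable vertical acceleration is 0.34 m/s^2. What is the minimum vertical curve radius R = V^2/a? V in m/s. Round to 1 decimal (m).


Convert speed: V = 202 / 3.6 = 56.1111 m/s
V^2 = 3148.4568 m^2/s^2
R_v = 3148.4568 / 0.34
R_v = 9260.2 m

9260.2


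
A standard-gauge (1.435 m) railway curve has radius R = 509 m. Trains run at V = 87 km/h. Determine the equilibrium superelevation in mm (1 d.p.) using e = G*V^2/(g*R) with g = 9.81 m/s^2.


Convert speed: V = 87 / 3.6 = 24.1667 m/s
Apply formula: e = 1.435 * 24.1667^2 / (9.81 * 509)
e = 1.435 * 584.0278 / 4993.29
e = 0.167841 m = 167.8 mm

167.8


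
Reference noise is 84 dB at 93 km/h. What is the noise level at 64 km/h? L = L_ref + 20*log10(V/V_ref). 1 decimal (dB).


V/V_ref = 64 / 93 = 0.688172
log10(0.688172) = -0.162303
20 * -0.162303 = -3.2461
L = 84 + -3.2461 = 80.8 dB

80.8


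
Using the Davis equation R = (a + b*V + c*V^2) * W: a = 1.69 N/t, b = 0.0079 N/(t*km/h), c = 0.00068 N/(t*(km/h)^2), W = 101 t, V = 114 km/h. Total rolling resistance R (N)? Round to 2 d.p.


b*V = 0.0079 * 114 = 0.9006
c*V^2 = 0.00068 * 12996 = 8.83728
R_per_t = 1.69 + 0.9006 + 8.83728 = 11.42788 N/t
R_total = 11.42788 * 101 = 1154.22 N

1154.22


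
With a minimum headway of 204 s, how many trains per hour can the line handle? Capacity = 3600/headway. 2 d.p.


Capacity = 3600 / headway
Capacity = 3600 / 204
Capacity = 17.65 trains/hour

17.65


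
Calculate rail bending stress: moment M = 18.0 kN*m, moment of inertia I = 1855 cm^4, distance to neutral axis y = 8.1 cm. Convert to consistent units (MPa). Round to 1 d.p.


Convert units:
M = 18.0 kN*m = 18000000 N*mm
y = 8.1 cm = 81 mm
I = 1855 cm^4 = 18550000 mm^4
sigma = 18000000 * 81 / 18550000
sigma = 78.6 MPa

78.6


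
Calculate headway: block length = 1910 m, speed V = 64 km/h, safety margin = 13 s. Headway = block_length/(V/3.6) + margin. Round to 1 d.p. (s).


V = 64 / 3.6 = 17.7778 m/s
Block traversal time = 1910 / 17.7778 = 107.4375 s
Headway = 107.4375 + 13
Headway = 120.4 s

120.4


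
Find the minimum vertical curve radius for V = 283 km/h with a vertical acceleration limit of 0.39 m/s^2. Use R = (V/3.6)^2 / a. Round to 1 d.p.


Convert speed: V = 283 / 3.6 = 78.6111 m/s
V^2 = 6179.7068 m^2/s^2
R_v = 6179.7068 / 0.39
R_v = 15845.4 m

15845.4


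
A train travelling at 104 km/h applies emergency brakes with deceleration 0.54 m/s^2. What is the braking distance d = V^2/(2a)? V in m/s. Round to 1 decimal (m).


Convert speed: V = 104 / 3.6 = 28.8889 m/s
V^2 = 834.5679
d = 834.5679 / (2 * 0.54)
d = 834.5679 / 1.08
d = 772.7 m

772.7


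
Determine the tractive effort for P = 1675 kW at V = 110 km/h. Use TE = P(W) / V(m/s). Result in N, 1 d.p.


Convert: P = 1675 kW = 1675000 W
V = 110 / 3.6 = 30.5556 m/s
TE = 1675000 / 30.5556
TE = 54818.2 N

54818.2


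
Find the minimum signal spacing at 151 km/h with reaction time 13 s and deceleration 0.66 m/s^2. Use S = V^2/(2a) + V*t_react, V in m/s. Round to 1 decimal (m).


V = 151 / 3.6 = 41.9444 m/s
Braking distance = 41.9444^2 / (2*0.66) = 1332.8306 m
Sighting distance = 41.9444 * 13 = 545.2778 m
S = 1332.8306 + 545.2778 = 1878.1 m

1878.1


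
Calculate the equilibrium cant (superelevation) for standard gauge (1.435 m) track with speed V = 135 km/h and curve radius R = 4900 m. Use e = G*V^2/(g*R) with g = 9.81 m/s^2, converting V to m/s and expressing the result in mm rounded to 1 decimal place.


Convert speed: V = 135 / 3.6 = 37.5 m/s
Apply formula: e = 1.435 * 37.5^2 / (9.81 * 4900)
e = 1.435 * 1406.25 / 48069.0
e = 0.041981 m = 42.0 mm

42.0


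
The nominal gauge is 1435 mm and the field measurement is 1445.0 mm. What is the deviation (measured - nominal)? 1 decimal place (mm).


Deviation = measured - nominal
Deviation = 1445.0 - 1435
Deviation = 10.0 mm

10.0


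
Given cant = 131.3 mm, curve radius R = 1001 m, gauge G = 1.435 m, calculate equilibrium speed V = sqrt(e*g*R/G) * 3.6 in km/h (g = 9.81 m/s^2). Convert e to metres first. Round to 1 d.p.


Convert cant: e = 131.3 mm = 0.1313 m
V_ms = sqrt(0.1313 * 9.81 * 1001 / 1.435)
V_ms = sqrt(898.495507) = 29.9749 m/s
V = 29.9749 * 3.6 = 107.9 km/h

107.9


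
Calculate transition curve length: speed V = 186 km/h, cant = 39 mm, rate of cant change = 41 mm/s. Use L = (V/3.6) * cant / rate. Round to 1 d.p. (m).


Convert speed: V = 186 / 3.6 = 51.6667 m/s
L = 51.6667 * 39 / 41
L = 2015.0 / 41
L = 49.1 m

49.1


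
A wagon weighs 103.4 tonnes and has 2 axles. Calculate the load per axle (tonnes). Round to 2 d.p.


Load per axle = total weight / number of axles
Load = 103.4 / 2
Load = 51.70 tonnes

51.70


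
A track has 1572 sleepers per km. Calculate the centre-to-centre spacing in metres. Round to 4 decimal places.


Spacing = 1000 m / number of sleepers
Spacing = 1000 / 1572
Spacing = 0.6361 m

0.6361


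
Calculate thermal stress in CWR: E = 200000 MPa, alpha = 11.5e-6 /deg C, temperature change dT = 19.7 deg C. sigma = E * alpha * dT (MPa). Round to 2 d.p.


sigma = E * alpha * dT
sigma = 200000 * 11.5e-6 * 19.7
sigma = 2.3 * 19.7
sigma = 45.31 MPa

45.31


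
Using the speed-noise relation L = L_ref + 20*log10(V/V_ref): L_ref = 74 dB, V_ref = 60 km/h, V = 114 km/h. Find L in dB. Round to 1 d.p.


V/V_ref = 114 / 60 = 1.9
log10(1.9) = 0.278754
20 * 0.278754 = 5.5751
L = 74 + 5.5751 = 79.6 dB

79.6


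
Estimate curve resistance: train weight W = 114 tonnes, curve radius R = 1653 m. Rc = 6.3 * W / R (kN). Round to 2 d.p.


Rc = 6.3 * W / R
Rc = 6.3 * 114 / 1653
Rc = 718.2 / 1653
Rc = 0.43 kN

0.43


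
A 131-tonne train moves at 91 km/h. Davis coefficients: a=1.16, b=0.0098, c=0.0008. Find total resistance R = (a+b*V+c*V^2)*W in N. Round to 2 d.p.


b*V = 0.0098 * 91 = 0.8918
c*V^2 = 0.0008 * 8281 = 6.6248
R_per_t = 1.16 + 0.8918 + 6.6248 = 8.6766 N/t
R_total = 8.6766 * 131 = 1136.63 N

1136.63


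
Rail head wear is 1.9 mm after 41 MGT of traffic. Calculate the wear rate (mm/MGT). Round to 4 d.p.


Wear rate = total wear / cumulative tonnage
Rate = 1.9 / 41
Rate = 0.0463 mm/MGT

0.0463


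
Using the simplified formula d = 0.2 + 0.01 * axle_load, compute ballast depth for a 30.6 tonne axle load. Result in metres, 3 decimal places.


d = 0.2 + 0.01 * 30.6
d = 0.2 + 0.306
d = 0.506 m

0.506


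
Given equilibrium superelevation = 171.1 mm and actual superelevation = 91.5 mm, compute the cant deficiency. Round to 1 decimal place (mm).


Cant deficiency = equilibrium cant - actual cant
CD = 171.1 - 91.5
CD = 79.6 mm

79.6


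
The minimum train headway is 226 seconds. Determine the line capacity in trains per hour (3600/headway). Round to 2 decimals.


Capacity = 3600 / headway
Capacity = 3600 / 226
Capacity = 15.93 trains/hour

15.93


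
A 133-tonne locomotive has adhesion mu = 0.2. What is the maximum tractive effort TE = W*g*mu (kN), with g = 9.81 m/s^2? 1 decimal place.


TE_max = W * g * mu
TE_max = 133 * 9.81 * 0.2
TE_max = 1304.73 * 0.2
TE_max = 260.9 kN

260.9


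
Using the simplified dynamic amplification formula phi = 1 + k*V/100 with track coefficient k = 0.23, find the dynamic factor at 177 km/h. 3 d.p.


phi = 1 + k * V / 100
phi = 1 + 0.23 * 177 / 100
phi = 1 + 0.4071
phi = 1.407

1.407


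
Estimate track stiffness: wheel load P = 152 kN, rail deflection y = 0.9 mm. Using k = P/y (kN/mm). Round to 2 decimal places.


Track stiffness k = P / y
k = 152 / 0.9
k = 168.89 kN/mm

168.89


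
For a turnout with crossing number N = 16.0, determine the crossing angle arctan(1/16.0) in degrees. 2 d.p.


1/N = 1/16.0 = 0.0625
angle = arctan(0.0625) = 0.062419 rad
angle = 0.062419 * 180/pi = 3.58 degrees

3.58


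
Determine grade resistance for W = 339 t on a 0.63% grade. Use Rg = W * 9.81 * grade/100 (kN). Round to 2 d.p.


Rg = W * 9.81 * grade / 100
Rg = 339 * 9.81 * 0.63 / 100
Rg = 3325.59 * 0.0063
Rg = 20.95 kN

20.95


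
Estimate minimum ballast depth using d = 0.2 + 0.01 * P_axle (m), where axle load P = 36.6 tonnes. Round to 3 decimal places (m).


d = 0.2 + 0.01 * 36.6
d = 0.2 + 0.366
d = 0.566 m

0.566


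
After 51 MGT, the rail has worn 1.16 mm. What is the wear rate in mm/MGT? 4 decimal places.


Wear rate = total wear / cumulative tonnage
Rate = 1.16 / 51
Rate = 0.0227 mm/MGT

0.0227


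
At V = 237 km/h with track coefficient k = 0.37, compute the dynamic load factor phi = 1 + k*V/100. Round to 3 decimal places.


phi = 1 + k * V / 100
phi = 1 + 0.37 * 237 / 100
phi = 1 + 0.8769
phi = 1.877

1.877


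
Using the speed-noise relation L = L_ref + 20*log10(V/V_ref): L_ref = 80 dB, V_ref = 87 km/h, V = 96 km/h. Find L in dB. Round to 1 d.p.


V/V_ref = 96 / 87 = 1.103448
log10(1.103448) = 0.042752
20 * 0.042752 = 0.855
L = 80 + 0.855 = 80.9 dB

80.9


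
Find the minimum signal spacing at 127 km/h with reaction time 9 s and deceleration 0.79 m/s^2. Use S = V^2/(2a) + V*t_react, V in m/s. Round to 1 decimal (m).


V = 127 / 3.6 = 35.2778 m/s
Braking distance = 35.2778^2 / (2*0.79) = 787.6719 m
Sighting distance = 35.2778 * 9 = 317.5 m
S = 787.6719 + 317.5 = 1105.2 m

1105.2


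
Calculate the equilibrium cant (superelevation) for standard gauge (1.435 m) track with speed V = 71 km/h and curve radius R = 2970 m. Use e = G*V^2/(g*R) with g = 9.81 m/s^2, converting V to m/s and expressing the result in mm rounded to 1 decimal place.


Convert speed: V = 71 / 3.6 = 19.7222 m/s
Apply formula: e = 1.435 * 19.7222^2 / (9.81 * 2970)
e = 1.435 * 388.966 / 29135.7
e = 0.019157 m = 19.2 mm

19.2


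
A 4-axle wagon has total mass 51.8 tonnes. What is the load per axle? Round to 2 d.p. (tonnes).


Load per axle = total weight / number of axles
Load = 51.8 / 4
Load = 12.95 tonnes

12.95


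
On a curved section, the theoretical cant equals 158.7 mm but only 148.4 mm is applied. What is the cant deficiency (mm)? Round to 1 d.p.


Cant deficiency = equilibrium cant - actual cant
CD = 158.7 - 148.4
CD = 10.3 mm

10.3


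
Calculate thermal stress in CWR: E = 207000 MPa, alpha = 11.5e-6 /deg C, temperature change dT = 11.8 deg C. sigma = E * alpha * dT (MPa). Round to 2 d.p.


sigma = E * alpha * dT
sigma = 207000 * 11.5e-6 * 11.8
sigma = 2.3805 * 11.8
sigma = 28.09 MPa

28.09


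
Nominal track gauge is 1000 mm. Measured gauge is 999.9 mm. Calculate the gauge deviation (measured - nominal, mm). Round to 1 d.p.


Deviation = measured - nominal
Deviation = 999.9 - 1000
Deviation = -0.1 mm

-0.1


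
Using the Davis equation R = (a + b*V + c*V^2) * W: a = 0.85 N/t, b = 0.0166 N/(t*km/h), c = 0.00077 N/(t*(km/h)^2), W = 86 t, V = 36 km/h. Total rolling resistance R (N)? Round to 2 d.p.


b*V = 0.0166 * 36 = 0.5976
c*V^2 = 0.00077 * 1296 = 0.99792
R_per_t = 0.85 + 0.5976 + 0.99792 = 2.44552 N/t
R_total = 2.44552 * 86 = 210.31 N

210.31


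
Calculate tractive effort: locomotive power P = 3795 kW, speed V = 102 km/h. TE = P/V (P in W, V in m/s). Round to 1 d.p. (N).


Convert: P = 3795 kW = 3795000 W
V = 102 / 3.6 = 28.3333 m/s
TE = 3795000 / 28.3333
TE = 133941.2 N

133941.2


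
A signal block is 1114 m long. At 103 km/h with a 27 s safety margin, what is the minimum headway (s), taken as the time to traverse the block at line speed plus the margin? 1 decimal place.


V = 103 / 3.6 = 28.6111 m/s
Block traversal time = 1114 / 28.6111 = 38.9359 s
Headway = 38.9359 + 27
Headway = 65.9 s

65.9


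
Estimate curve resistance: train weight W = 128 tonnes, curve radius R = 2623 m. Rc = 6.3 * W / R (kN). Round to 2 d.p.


Rc = 6.3 * W / R
Rc = 6.3 * 128 / 2623
Rc = 806.4 / 2623
Rc = 0.31 kN

0.31


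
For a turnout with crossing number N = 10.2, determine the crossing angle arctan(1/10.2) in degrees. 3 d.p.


1/N = 1/10.2 = 0.098039
angle = arctan(0.098039) = 0.097727 rad
angle = 0.097727 * 180/pi = 5.599 degrees

5.599


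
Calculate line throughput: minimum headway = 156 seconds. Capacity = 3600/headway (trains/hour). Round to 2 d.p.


Capacity = 3600 / headway
Capacity = 3600 / 156
Capacity = 23.08 trains/hour

23.08


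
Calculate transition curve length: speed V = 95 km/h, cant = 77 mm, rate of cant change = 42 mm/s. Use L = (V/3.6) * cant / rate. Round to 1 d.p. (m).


Convert speed: V = 95 / 3.6 = 26.3889 m/s
L = 26.3889 * 77 / 42
L = 2031.9444 / 42
L = 48.4 m

48.4


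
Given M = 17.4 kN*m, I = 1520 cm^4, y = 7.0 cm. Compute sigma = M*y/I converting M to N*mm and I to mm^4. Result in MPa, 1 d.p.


Convert units:
M = 17.4 kN*m = 17400000 N*mm
y = 7.0 cm = 70 mm
I = 1520 cm^4 = 15200000 mm^4
sigma = 17400000 * 70 / 15200000
sigma = 80.1 MPa

80.1


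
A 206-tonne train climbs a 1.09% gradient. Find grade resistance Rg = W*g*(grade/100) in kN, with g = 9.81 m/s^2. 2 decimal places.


Rg = W * 9.81 * grade / 100
Rg = 206 * 9.81 * 1.09 / 100
Rg = 2020.86 * 0.0109
Rg = 22.03 kN

22.03


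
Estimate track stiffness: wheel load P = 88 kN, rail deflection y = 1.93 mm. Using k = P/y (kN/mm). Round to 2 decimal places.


Track stiffness k = P / y
k = 88 / 1.93
k = 45.60 kN/mm

45.60


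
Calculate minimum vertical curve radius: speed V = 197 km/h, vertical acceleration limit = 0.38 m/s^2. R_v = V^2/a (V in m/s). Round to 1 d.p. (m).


Convert speed: V = 197 / 3.6 = 54.7222 m/s
V^2 = 2994.5216 m^2/s^2
R_v = 2994.5216 / 0.38
R_v = 7880.3 m

7880.3


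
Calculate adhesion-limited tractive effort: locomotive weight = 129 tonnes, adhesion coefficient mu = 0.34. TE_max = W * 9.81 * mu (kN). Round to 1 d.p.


TE_max = W * g * mu
TE_max = 129 * 9.81 * 0.34
TE_max = 1265.49 * 0.34
TE_max = 430.3 kN

430.3


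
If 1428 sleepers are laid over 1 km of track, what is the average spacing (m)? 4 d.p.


Spacing = 1000 m / number of sleepers
Spacing = 1000 / 1428
Spacing = 0.7003 m

0.7003


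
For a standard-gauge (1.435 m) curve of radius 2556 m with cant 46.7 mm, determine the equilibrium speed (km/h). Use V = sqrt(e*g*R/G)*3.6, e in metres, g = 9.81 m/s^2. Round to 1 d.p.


Convert cant: e = 46.7 mm = 0.0467 m
V_ms = sqrt(0.0467 * 9.81 * 2556 / 1.435)
V_ms = sqrt(816.008789) = 28.5659 m/s
V = 28.5659 * 3.6 = 102.8 km/h

102.8


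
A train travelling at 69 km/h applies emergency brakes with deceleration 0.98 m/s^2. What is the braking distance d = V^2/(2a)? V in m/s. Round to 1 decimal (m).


Convert speed: V = 69 / 3.6 = 19.1667 m/s
V^2 = 367.3611
d = 367.3611 / (2 * 0.98)
d = 367.3611 / 1.96
d = 187.4 m

187.4


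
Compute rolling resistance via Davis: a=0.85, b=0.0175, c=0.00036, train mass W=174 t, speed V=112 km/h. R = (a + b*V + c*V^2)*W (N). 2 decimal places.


b*V = 0.0175 * 112 = 1.96
c*V^2 = 0.00036 * 12544 = 4.51584
R_per_t = 0.85 + 1.96 + 4.51584 = 7.32584 N/t
R_total = 7.32584 * 174 = 1274.70 N

1274.70


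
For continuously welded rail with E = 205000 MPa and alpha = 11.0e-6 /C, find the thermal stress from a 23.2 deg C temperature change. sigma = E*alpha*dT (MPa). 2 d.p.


sigma = E * alpha * dT
sigma = 205000 * 11.0e-6 * 23.2
sigma = 2.255 * 23.2
sigma = 52.32 MPa

52.32


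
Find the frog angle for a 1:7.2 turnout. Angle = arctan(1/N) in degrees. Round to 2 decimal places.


1/N = 1/7.2 = 0.138889
angle = arctan(0.138889) = 0.138006 rad
angle = 0.138006 * 180/pi = 7.91 degrees

7.91


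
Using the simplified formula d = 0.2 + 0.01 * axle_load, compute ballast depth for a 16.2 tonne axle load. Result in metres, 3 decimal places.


d = 0.2 + 0.01 * 16.2
d = 0.2 + 0.162
d = 0.362 m

0.362


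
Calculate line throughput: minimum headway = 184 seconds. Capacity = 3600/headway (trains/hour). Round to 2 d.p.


Capacity = 3600 / headway
Capacity = 3600 / 184
Capacity = 19.57 trains/hour

19.57


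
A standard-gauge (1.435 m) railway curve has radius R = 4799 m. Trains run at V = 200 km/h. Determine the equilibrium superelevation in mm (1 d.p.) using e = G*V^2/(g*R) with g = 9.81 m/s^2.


Convert speed: V = 200 / 3.6 = 55.5556 m/s
Apply formula: e = 1.435 * 55.5556^2 / (9.81 * 4799)
e = 1.435 * 3086.4198 / 47078.19
e = 0.094078 m = 94.1 mm

94.1


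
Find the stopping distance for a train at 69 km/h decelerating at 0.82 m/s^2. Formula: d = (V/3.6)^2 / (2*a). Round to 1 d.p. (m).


Convert speed: V = 69 / 3.6 = 19.1667 m/s
V^2 = 367.3611
d = 367.3611 / (2 * 0.82)
d = 367.3611 / 1.64
d = 224.0 m

224.0


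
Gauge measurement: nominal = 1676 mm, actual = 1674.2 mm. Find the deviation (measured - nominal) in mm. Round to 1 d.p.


Deviation = measured - nominal
Deviation = 1674.2 - 1676
Deviation = -1.8 mm

-1.8


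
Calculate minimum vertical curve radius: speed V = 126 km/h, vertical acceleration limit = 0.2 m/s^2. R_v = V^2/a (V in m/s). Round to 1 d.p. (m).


Convert speed: V = 126 / 3.6 = 35.0 m/s
V^2 = 1225.0 m^2/s^2
R_v = 1225.0 / 0.2
R_v = 6125.0 m

6125.0


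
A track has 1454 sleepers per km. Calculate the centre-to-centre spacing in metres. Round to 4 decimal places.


Spacing = 1000 m / number of sleepers
Spacing = 1000 / 1454
Spacing = 0.6878 m

0.6878


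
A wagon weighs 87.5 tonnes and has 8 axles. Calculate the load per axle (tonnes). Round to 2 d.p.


Load per axle = total weight / number of axles
Load = 87.5 / 8
Load = 10.94 tonnes

10.94


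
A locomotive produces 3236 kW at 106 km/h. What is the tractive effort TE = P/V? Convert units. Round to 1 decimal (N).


Convert: P = 3236 kW = 3236000 W
V = 106 / 3.6 = 29.4444 m/s
TE = 3236000 / 29.4444
TE = 109901.9 N

109901.9


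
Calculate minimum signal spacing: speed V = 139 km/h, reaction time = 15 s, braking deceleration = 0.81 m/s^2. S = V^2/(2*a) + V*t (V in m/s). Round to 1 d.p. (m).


V = 139 / 3.6 = 38.6111 m/s
Braking distance = 38.6111^2 / (2*0.81) = 920.258 m
Sighting distance = 38.6111 * 15 = 579.1667 m
S = 920.258 + 579.1667 = 1499.4 m

1499.4


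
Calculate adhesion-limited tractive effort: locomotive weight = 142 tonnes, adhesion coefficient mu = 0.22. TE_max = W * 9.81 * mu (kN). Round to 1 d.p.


TE_max = W * g * mu
TE_max = 142 * 9.81 * 0.22
TE_max = 1393.02 * 0.22
TE_max = 306.5 kN

306.5


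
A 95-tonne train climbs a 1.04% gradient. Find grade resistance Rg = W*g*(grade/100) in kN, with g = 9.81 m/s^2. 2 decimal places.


Rg = W * 9.81 * grade / 100
Rg = 95 * 9.81 * 1.04 / 100
Rg = 931.95 * 0.0104
Rg = 9.69 kN

9.69


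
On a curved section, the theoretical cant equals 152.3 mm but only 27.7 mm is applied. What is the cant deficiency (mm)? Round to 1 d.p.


Cant deficiency = equilibrium cant - actual cant
CD = 152.3 - 27.7
CD = 124.6 mm

124.6


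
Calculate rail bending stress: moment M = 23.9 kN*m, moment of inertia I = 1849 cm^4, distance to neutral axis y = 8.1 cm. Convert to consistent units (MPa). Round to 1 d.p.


Convert units:
M = 23.9 kN*m = 23900000 N*mm
y = 8.1 cm = 81 mm
I = 1849 cm^4 = 18490000 mm^4
sigma = 23900000 * 81 / 18490000
sigma = 104.7 MPa

104.7


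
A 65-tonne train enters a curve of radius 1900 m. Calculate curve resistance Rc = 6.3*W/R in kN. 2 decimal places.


Rc = 6.3 * W / R
Rc = 6.3 * 65 / 1900
Rc = 409.5 / 1900
Rc = 0.22 kN

0.22


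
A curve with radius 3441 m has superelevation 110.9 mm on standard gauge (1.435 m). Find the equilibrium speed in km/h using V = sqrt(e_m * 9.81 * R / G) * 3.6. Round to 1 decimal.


Convert cant: e = 110.9 mm = 0.1109 m
V_ms = sqrt(0.1109 * 9.81 * 3441 / 1.435)
V_ms = sqrt(2608.755184) = 51.076 m/s
V = 51.076 * 3.6 = 183.9 km/h

183.9


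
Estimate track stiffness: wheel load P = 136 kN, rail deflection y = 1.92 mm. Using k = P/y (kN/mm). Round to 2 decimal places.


Track stiffness k = P / y
k = 136 / 1.92
k = 70.83 kN/mm

70.83


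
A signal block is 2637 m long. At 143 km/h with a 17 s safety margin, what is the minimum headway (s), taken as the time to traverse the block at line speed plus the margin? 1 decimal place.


V = 143 / 3.6 = 39.7222 m/s
Block traversal time = 2637 / 39.7222 = 66.386 s
Headway = 66.386 + 17
Headway = 83.4 s

83.4


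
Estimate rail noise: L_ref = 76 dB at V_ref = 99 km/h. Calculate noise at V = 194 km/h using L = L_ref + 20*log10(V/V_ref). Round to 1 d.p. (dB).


V/V_ref = 194 / 99 = 1.959596
log10(1.959596) = 0.292167
20 * 0.292167 = 5.8433
L = 76 + 5.8433 = 81.8 dB

81.8


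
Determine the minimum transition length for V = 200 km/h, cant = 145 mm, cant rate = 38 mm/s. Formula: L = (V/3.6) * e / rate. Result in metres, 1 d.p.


Convert speed: V = 200 / 3.6 = 55.5556 m/s
L = 55.5556 * 145 / 38
L = 8055.5556 / 38
L = 212.0 m

212.0


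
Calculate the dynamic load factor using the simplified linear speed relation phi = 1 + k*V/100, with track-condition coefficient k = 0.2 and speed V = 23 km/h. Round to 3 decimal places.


phi = 1 + k * V / 100
phi = 1 + 0.2 * 23 / 100
phi = 1 + 0.046
phi = 1.046

1.046


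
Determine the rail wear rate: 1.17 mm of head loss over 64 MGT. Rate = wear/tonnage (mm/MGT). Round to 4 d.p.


Wear rate = total wear / cumulative tonnage
Rate = 1.17 / 64
Rate = 0.0183 mm/MGT

0.0183


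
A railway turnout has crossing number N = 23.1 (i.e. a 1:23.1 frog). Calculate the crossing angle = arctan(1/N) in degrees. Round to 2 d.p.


1/N = 1/23.1 = 0.04329
angle = arctan(0.04329) = 0.043263 rad
angle = 0.043263 * 180/pi = 2.48 degrees

2.48


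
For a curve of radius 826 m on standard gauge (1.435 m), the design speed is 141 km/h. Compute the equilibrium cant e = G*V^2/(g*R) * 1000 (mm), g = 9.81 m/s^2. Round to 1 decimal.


Convert speed: V = 141 / 3.6 = 39.1667 m/s
Apply formula: e = 1.435 * 39.1667^2 / (9.81 * 826)
e = 1.435 * 1534.0278 / 8103.06
e = 0.271666 m = 271.7 mm

271.7


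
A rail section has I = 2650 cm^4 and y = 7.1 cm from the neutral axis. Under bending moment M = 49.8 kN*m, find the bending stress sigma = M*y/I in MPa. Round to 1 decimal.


Convert units:
M = 49.8 kN*m = 49800000 N*mm
y = 7.1 cm = 71 mm
I = 2650 cm^4 = 26500000 mm^4
sigma = 49800000 * 71 / 26500000
sigma = 133.4 MPa

133.4


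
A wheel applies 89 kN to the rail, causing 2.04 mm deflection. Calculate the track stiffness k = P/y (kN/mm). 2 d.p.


Track stiffness k = P / y
k = 89 / 2.04
k = 43.63 kN/mm

43.63


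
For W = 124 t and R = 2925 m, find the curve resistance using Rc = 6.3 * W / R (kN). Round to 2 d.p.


Rc = 6.3 * W / R
Rc = 6.3 * 124 / 2925
Rc = 781.2 / 2925
Rc = 0.27 kN

0.27


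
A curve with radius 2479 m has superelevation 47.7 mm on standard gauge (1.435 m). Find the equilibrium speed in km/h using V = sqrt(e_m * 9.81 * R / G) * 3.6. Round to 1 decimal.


Convert cant: e = 47.7 mm = 0.0477 m
V_ms = sqrt(0.0477 * 9.81 * 2479 / 1.435)
V_ms = sqrt(808.373396) = 28.4319 m/s
V = 28.4319 * 3.6 = 102.4 km/h

102.4


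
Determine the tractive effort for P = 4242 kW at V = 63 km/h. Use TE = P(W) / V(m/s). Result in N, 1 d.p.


Convert: P = 4242 kW = 4242000 W
V = 63 / 3.6 = 17.5 m/s
TE = 4242000 / 17.5
TE = 242400.0 N

242400.0


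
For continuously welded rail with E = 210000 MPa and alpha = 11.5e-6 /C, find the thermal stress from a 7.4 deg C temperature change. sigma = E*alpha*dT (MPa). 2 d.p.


sigma = E * alpha * dT
sigma = 210000 * 11.5e-6 * 7.4
sigma = 2.415 * 7.4
sigma = 17.87 MPa

17.87


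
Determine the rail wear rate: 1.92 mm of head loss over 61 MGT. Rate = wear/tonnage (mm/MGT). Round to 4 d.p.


Wear rate = total wear / cumulative tonnage
Rate = 1.92 / 61
Rate = 0.0315 mm/MGT

0.0315


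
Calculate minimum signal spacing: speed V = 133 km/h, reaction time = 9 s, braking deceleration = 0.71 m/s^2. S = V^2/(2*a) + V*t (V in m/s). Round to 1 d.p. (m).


V = 133 / 3.6 = 36.9444 m/s
Braking distance = 36.9444^2 / (2*0.71) = 961.1915 m
Sighting distance = 36.9444 * 9 = 332.5 m
S = 961.1915 + 332.5 = 1293.7 m

1293.7


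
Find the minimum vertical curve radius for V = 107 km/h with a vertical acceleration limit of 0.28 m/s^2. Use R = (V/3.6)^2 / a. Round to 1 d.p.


Convert speed: V = 107 / 3.6 = 29.7222 m/s
V^2 = 883.4105 m^2/s^2
R_v = 883.4105 / 0.28
R_v = 3155.0 m

3155.0


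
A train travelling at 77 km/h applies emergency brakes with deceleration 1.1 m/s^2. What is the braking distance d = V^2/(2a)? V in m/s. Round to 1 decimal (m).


Convert speed: V = 77 / 3.6 = 21.3889 m/s
V^2 = 457.4846
d = 457.4846 / (2 * 1.1)
d = 457.4846 / 2.2
d = 207.9 m

207.9


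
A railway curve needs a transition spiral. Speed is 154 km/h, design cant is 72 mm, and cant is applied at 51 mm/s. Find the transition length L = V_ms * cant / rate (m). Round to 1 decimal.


Convert speed: V = 154 / 3.6 = 42.7778 m/s
L = 42.7778 * 72 / 51
L = 3080.0 / 51
L = 60.4 m

60.4


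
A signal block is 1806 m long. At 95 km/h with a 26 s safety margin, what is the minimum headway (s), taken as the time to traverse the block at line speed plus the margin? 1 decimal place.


V = 95 / 3.6 = 26.3889 m/s
Block traversal time = 1806 / 26.3889 = 68.4379 s
Headway = 68.4379 + 26
Headway = 94.4 s

94.4


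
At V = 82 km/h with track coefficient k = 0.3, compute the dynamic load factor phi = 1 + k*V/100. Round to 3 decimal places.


phi = 1 + k * V / 100
phi = 1 + 0.3 * 82 / 100
phi = 1 + 0.246
phi = 1.246

1.246


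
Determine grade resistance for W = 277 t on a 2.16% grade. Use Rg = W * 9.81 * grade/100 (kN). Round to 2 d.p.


Rg = W * 9.81 * grade / 100
Rg = 277 * 9.81 * 2.16 / 100
Rg = 2717.37 * 0.0216
Rg = 58.70 kN

58.70


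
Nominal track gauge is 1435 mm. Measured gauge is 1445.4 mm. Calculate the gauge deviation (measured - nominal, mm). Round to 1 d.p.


Deviation = measured - nominal
Deviation = 1445.4 - 1435
Deviation = 10.4 mm

10.4


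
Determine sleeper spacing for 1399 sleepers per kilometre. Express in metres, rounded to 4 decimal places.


Spacing = 1000 m / number of sleepers
Spacing = 1000 / 1399
Spacing = 0.7148 m

0.7148


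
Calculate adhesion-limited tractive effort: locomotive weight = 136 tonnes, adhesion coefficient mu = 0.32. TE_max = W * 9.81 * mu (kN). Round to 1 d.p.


TE_max = W * g * mu
TE_max = 136 * 9.81 * 0.32
TE_max = 1334.16 * 0.32
TE_max = 426.9 kN

426.9


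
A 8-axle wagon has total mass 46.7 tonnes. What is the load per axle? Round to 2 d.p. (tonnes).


Load per axle = total weight / number of axles
Load = 46.7 / 8
Load = 5.84 tonnes

5.84


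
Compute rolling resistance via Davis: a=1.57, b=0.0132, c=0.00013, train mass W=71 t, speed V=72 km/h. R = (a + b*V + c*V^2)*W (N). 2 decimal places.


b*V = 0.0132 * 72 = 0.9504
c*V^2 = 0.00013 * 5184 = 0.67392
R_per_t = 1.57 + 0.9504 + 0.67392 = 3.19432 N/t
R_total = 3.19432 * 71 = 226.80 N

226.80


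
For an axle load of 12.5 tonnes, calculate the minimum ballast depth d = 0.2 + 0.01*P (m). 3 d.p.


d = 0.2 + 0.01 * 12.5
d = 0.2 + 0.125
d = 0.325 m

0.325


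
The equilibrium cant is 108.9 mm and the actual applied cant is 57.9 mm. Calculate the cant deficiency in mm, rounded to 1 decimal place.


Cant deficiency = equilibrium cant - actual cant
CD = 108.9 - 57.9
CD = 51.0 mm

51.0


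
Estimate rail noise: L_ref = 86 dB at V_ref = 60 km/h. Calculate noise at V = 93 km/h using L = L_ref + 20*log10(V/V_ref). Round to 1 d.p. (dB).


V/V_ref = 93 / 60 = 1.55
log10(1.55) = 0.190332
20 * 0.190332 = 3.8066
L = 86 + 3.8066 = 89.8 dB

89.8


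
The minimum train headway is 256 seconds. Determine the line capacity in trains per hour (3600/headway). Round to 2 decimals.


Capacity = 3600 / headway
Capacity = 3600 / 256
Capacity = 14.06 trains/hour

14.06


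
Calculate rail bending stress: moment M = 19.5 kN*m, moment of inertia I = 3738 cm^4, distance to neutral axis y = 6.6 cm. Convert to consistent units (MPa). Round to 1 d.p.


Convert units:
M = 19.5 kN*m = 19500000 N*mm
y = 6.6 cm = 66 mm
I = 3738 cm^4 = 37380000 mm^4
sigma = 19500000 * 66 / 37380000
sigma = 34.4 MPa

34.4


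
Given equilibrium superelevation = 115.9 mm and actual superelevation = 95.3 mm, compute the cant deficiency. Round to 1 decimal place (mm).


Cant deficiency = equilibrium cant - actual cant
CD = 115.9 - 95.3
CD = 20.6 mm

20.6


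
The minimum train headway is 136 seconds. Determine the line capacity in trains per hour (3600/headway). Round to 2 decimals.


Capacity = 3600 / headway
Capacity = 3600 / 136
Capacity = 26.47 trains/hour

26.47


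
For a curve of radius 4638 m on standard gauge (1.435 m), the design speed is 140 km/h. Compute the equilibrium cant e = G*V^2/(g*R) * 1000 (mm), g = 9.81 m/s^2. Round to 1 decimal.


Convert speed: V = 140 / 3.6 = 38.8889 m/s
Apply formula: e = 1.435 * 38.8889^2 / (9.81 * 4638)
e = 1.435 * 1512.3457 / 45498.78
e = 0.047698 m = 47.7 mm

47.7


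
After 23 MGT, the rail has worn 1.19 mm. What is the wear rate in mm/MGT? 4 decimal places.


Wear rate = total wear / cumulative tonnage
Rate = 1.19 / 23
Rate = 0.0517 mm/MGT

0.0517


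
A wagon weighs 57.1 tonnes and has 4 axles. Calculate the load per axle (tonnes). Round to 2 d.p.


Load per axle = total weight / number of axles
Load = 57.1 / 4
Load = 14.28 tonnes

14.28


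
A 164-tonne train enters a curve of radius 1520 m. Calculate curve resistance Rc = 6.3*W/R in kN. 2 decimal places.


Rc = 6.3 * W / R
Rc = 6.3 * 164 / 1520
Rc = 1033.2 / 1520
Rc = 0.68 kN

0.68


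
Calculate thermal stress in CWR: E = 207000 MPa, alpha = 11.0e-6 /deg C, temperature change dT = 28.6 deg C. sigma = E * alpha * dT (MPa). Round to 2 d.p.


sigma = E * alpha * dT
sigma = 207000 * 11.0e-6 * 28.6
sigma = 2.277 * 28.6
sigma = 65.12 MPa

65.12


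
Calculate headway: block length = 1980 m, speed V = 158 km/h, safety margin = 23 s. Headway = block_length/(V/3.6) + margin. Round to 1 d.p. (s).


V = 158 / 3.6 = 43.8889 m/s
Block traversal time = 1980 / 43.8889 = 45.1139 s
Headway = 45.1139 + 23
Headway = 68.1 s

68.1


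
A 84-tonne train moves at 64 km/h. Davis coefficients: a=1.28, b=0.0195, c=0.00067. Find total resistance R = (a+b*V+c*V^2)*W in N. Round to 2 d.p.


b*V = 0.0195 * 64 = 1.248
c*V^2 = 0.00067 * 4096 = 2.74432
R_per_t = 1.28 + 1.248 + 2.74432 = 5.27232 N/t
R_total = 5.27232 * 84 = 442.87 N

442.87


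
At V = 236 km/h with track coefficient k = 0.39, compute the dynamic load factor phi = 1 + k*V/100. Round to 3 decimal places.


phi = 1 + k * V / 100
phi = 1 + 0.39 * 236 / 100
phi = 1 + 0.9204
phi = 1.920

1.920


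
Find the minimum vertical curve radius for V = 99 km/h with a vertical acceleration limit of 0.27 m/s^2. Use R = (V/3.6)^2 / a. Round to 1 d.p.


Convert speed: V = 99 / 3.6 = 27.5 m/s
V^2 = 756.25 m^2/s^2
R_v = 756.25 / 0.27
R_v = 2800.9 m

2800.9


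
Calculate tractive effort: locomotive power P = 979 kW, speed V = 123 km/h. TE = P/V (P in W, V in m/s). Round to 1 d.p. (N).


Convert: P = 979 kW = 979000 W
V = 123 / 3.6 = 34.1667 m/s
TE = 979000 / 34.1667
TE = 28653.7 N

28653.7


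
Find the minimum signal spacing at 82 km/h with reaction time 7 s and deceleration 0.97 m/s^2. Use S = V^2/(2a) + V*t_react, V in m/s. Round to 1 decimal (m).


V = 82 / 3.6 = 22.7778 m/s
Braking distance = 22.7778^2 / (2*0.97) = 267.4367 m
Sighting distance = 22.7778 * 7 = 159.4444 m
S = 267.4367 + 159.4444 = 426.9 m

426.9
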